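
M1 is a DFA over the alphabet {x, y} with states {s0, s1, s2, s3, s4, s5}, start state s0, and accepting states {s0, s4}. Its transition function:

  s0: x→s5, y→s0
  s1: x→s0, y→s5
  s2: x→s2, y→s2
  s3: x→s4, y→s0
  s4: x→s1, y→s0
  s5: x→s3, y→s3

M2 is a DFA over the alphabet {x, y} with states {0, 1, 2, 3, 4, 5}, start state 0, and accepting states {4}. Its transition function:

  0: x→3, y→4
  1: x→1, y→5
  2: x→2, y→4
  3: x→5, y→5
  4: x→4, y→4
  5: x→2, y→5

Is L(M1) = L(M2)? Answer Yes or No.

No

The empty string ε is accepted by M1 but rejected by M2.
So L(M1) ≠ L(M2).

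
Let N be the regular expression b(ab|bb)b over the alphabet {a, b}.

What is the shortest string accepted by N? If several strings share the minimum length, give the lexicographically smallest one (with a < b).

babb

By inspection of the expression, no string of length less than 4 matches, and babb is the lexicographically first match of length 4.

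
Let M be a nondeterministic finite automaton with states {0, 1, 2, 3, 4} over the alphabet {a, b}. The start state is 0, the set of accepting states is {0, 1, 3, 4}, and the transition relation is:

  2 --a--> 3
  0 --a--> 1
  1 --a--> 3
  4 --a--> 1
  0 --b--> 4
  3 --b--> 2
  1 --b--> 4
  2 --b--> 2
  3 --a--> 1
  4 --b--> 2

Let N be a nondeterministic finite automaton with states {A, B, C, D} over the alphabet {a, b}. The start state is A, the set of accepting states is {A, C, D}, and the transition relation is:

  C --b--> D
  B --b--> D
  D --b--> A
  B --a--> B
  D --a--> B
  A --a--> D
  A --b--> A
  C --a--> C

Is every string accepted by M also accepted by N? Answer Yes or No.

No

The string aa is in L(M) but not in L(N).
So L(M) ⊄ L(N).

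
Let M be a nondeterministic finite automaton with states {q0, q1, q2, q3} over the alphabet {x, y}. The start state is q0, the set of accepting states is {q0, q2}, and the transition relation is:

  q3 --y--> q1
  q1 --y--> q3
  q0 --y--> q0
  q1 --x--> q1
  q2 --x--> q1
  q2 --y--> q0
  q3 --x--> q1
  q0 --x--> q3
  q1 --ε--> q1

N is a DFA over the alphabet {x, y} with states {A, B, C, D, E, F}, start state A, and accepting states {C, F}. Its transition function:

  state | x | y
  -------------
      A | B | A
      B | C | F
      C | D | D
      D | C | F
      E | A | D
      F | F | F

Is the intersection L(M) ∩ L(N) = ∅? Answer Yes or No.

Exploring the product automaton M × N from the start pair (q0, A), following both machines on each input symbol, reaches 7 state pairs: (q0, A), (q3, B), (q1, C), (q1, F), (q1, D), (q3, D), (q3, F).
M accepts in {q0, q2} and N accepts in {C, F}; no reachable pair has both components accepting, so no string drives both machines to acceptance simultaneously and L(M) ∩ L(N) = ∅.
So no string is accepted by both, and the intersection is empty.

Yes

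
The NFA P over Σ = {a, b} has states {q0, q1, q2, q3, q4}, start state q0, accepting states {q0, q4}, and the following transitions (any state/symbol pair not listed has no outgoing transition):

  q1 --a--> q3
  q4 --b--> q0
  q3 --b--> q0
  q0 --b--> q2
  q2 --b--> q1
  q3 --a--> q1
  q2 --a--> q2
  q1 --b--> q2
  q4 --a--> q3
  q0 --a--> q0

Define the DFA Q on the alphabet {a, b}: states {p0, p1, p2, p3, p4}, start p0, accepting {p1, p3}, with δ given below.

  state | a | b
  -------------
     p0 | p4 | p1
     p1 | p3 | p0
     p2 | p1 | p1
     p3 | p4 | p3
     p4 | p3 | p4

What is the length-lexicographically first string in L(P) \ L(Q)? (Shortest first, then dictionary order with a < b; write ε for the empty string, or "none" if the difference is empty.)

ε

The empty string ε is accepted by P but not by Q.
Since ε is the unique shortest string, it is the required witness.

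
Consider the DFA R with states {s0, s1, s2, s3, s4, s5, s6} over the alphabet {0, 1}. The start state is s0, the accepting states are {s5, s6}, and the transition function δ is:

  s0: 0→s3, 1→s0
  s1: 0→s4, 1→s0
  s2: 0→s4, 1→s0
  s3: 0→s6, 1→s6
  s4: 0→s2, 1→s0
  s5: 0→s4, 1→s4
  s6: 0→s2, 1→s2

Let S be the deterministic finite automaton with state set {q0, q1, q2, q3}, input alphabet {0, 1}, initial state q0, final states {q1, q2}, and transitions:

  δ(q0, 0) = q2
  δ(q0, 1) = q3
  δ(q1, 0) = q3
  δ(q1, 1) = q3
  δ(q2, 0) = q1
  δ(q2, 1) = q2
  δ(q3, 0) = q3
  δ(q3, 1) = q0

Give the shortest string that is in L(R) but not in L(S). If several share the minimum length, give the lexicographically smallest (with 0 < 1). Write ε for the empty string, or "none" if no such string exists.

The string 100 is accepted by R but not by S.
No shorter string lies in the difference, and 100 is the lexicographically first length-3 string in L(R) \ L(S).

100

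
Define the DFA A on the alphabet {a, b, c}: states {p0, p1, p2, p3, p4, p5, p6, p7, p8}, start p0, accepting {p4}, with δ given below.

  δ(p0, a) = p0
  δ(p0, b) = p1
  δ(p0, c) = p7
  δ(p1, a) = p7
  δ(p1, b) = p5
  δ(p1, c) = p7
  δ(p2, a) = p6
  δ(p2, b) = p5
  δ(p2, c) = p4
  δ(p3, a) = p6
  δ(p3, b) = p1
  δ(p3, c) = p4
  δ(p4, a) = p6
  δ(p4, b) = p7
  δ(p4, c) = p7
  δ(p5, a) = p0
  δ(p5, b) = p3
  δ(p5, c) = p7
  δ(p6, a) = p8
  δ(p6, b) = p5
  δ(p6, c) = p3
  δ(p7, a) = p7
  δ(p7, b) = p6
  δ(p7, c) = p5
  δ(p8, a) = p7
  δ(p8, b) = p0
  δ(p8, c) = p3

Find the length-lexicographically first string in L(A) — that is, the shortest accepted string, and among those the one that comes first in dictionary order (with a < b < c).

bbbc

A breadth-first search from p0 reaches an accepting state first via the path p0 → p1 → p5 → p3 → p4 on input bbbc.
No string of length < 4 is accepted (BFS exhausts all shorter strings without reaching an accepting state), and bbbc is the lexicographically least accepting string of length 4.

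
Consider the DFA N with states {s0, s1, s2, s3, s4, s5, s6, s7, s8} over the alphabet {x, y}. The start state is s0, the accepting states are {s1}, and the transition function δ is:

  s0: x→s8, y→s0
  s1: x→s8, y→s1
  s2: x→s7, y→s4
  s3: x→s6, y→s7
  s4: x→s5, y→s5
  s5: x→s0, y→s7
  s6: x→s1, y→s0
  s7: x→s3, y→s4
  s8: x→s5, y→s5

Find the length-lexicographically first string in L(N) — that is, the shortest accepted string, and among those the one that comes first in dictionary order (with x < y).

A breadth-first search from s0 reaches an accepting state first via the path s0 → s8 → s5 → s7 → s3 → s6 → s1 on input xxyxxx.
No string of length < 6 is accepted (BFS exhausts all shorter strings without reaching an accepting state), and xxyxxx is the lexicographically least accepting string of length 6.

xxyxxx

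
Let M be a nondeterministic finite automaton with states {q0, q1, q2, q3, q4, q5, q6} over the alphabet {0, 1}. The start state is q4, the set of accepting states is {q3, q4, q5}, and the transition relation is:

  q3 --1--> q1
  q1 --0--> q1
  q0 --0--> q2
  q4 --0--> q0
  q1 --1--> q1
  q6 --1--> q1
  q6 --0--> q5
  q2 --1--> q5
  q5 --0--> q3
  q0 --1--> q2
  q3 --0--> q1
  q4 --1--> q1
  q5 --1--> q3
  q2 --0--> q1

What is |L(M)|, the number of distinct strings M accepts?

The useful subgraph on states {q0, q2, q3, q4, q5} is acyclic, so L(M) is finite; the longest accepting path visits 5 useful states, giving maximum string length 4.
Counting accepting paths from q4 by length: 1 of length 0, 2 of length 3, 4 of length 4. Total 7.

7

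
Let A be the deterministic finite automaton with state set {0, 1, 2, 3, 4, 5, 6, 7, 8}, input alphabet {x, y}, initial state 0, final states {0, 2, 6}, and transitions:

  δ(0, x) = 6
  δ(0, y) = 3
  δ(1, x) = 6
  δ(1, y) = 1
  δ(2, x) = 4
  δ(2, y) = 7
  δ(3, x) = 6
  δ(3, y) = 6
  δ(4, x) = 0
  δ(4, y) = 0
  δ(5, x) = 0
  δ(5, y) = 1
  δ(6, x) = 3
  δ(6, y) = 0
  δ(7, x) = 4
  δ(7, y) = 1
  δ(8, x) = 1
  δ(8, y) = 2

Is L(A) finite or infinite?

infinite

State 0 is reachable from the start and can reach an accepting state, and it lies on the cycle 0 → 3 → 6 → 0.
Traversing that cycle any number of times yields accepted strings of unbounded length, so the language is infinite.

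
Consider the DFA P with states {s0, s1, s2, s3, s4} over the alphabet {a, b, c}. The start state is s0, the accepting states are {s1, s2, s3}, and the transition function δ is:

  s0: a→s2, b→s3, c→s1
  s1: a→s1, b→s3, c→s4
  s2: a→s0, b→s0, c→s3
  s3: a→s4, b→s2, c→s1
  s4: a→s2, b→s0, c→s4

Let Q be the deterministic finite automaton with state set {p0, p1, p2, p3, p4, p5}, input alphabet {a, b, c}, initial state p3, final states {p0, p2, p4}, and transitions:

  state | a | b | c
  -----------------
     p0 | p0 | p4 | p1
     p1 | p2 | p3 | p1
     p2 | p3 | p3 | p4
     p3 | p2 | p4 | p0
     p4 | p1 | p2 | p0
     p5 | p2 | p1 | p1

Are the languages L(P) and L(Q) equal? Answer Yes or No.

Yes

Exploring the product automaton P × Q from the start pair (s0, p3), following both machines on each input symbol, reaches 5 state pairs: (s0, p3), (s2, p2), (s3, p4), (s1, p0), (s4, p1).
P accepts in {s1, s2, s3} and Q accepts in {p0, p2, p4}. In every reachable pair the two components are either both accepting — (s2, p2), (s3, p4), (s1, p0) — or both non-accepting, so no string is accepted by exactly one of the machines: L(P) \ L(Q) and L(Q) \ L(P) are both empty.
Hence every string is accepted by P iff it is accepted by Q, and the two languages coincide.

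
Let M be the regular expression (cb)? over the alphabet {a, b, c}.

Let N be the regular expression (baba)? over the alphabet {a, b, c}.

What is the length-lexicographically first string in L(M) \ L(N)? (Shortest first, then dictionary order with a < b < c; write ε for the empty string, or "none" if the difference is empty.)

The string cb is accepted by M but not by N.
No shorter string lies in the difference, and cb is the lexicographically first length-2 string in L(M) \ L(N).

cb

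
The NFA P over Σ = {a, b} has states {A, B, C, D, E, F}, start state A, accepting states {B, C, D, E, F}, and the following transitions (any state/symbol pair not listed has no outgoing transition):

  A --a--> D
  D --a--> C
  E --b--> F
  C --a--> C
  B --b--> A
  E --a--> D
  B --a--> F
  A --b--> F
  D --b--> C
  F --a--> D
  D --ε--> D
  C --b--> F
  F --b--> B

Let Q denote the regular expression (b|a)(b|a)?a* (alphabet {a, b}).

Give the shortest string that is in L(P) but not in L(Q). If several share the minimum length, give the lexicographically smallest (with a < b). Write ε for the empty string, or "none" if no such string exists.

aab

The string aab is accepted by P but not by Q.
No shorter string lies in the difference, and aab is the lexicographically first length-3 string in L(P) \ L(Q).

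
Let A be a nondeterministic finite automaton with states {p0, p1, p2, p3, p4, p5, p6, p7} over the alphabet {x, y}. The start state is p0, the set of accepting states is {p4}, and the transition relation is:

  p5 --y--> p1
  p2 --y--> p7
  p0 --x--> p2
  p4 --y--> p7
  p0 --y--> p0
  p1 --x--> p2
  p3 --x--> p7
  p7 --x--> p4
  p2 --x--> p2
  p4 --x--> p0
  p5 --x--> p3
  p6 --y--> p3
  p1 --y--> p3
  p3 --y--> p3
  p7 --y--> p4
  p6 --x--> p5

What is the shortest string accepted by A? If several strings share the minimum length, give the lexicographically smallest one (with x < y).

A breadth-first search from p0 reaches an accepting state first via the path p0 → p2 → p7 → p4 on input xyx.
No string of length < 3 is accepted (BFS exhausts all shorter strings without reaching an accepting state), and xyx is the lexicographically least accepting string of length 3.

xyx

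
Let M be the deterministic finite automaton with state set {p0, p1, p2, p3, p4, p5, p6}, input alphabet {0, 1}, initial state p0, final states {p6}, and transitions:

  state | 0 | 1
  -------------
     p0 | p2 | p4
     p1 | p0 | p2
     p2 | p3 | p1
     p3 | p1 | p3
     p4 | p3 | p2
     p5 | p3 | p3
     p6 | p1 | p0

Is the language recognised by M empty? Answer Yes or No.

Yes

The states reachable from the start state are {p0, p1, p2, p3, p4}.
None of the accepting states {p6} is reachable, so no string is accepted and L(M) = ∅.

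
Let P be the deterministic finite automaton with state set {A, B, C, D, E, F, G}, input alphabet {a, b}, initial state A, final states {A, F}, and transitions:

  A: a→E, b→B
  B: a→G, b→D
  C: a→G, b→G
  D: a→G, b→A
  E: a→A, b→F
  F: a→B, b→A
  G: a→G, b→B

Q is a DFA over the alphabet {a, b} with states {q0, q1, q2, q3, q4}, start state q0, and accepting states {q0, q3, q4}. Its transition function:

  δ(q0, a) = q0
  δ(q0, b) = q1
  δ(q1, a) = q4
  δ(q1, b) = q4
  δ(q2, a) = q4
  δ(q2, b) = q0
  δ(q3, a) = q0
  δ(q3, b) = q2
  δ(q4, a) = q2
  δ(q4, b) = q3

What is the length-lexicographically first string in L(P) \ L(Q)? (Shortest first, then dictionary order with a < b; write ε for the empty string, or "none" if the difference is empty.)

The string ab is accepted by P but not by Q.
No shorter string lies in the difference, and ab is the lexicographically first length-2 string in L(P) \ L(Q).

ab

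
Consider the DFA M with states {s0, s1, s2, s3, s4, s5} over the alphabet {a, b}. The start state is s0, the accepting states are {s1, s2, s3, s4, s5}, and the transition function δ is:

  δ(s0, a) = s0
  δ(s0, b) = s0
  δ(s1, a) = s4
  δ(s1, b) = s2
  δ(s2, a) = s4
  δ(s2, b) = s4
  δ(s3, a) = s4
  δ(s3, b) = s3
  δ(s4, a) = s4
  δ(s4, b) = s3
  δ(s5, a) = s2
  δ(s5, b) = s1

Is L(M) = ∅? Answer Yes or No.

Yes

The states reachable from the start state are {s0}.
None of the accepting states {s1, s2, s3, s4, s5} is reachable, so no string is accepted and L(M) = ∅.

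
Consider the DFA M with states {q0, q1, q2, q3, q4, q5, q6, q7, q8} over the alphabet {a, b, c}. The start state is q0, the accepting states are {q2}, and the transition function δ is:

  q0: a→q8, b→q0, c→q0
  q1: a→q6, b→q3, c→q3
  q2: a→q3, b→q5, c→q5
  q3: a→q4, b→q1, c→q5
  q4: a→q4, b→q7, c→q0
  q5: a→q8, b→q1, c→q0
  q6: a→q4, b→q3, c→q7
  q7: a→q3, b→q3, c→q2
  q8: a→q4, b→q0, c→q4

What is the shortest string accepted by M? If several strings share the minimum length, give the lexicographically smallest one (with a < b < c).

aabc

A breadth-first search from q0 reaches an accepting state first via the path q0 → q8 → q4 → q7 → q2 on input aabc.
No string of length < 4 is accepted (BFS exhausts all shorter strings without reaching an accepting state), and aabc is the lexicographically least accepting string of length 4.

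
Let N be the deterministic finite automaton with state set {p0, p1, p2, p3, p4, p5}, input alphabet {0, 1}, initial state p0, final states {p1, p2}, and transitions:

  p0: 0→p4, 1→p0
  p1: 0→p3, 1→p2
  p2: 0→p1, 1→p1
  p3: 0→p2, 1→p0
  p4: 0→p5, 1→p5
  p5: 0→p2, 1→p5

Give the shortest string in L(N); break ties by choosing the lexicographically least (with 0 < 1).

A breadth-first search from p0 reaches an accepting state first via the path p0 → p4 → p5 → p2 on input 000.
No string of length < 3 is accepted (BFS exhausts all shorter strings without reaching an accepting state), and 000 is the lexicographically least accepting string of length 3.

000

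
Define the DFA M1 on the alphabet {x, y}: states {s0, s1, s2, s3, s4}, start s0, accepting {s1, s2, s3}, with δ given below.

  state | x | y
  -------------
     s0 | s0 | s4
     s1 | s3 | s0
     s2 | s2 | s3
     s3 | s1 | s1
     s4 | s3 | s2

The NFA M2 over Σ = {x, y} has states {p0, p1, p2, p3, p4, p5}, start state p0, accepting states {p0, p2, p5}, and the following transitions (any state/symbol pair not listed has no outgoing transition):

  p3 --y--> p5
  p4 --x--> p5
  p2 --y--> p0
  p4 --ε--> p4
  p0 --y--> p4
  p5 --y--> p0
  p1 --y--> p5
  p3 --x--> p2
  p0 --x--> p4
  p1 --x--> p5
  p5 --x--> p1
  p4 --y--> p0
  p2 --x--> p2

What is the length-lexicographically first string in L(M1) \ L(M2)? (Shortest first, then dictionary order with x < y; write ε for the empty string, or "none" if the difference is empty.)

xyx

The string xyx is accepted by M1 but not by M2.
No shorter string lies in the difference, and xyx is the lexicographically first length-3 string in L(M1) \ L(M2).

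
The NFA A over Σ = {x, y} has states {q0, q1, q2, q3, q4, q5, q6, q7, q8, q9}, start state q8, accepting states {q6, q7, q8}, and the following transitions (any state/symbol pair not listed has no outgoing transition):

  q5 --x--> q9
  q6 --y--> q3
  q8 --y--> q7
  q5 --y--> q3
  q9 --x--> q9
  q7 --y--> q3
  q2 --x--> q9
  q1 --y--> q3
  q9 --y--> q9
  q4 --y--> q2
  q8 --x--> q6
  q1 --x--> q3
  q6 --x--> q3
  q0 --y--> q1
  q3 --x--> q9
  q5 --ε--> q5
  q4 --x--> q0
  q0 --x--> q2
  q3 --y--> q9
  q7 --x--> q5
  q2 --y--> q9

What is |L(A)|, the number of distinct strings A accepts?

3

The useful subgraph on states {q6, q7, q8} is acyclic, so L(A) is finite; the longest accepting path visits 2 useful states, giving maximum string length 1.
Counting accepting paths from q8 by length: 1 of length 0, 2 of length 1. Total 3.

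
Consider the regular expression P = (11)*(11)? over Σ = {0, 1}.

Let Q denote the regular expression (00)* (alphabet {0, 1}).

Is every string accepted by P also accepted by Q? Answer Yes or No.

The string 11 is in L(P) but not in L(Q).
So L(P) ⊄ L(Q).

No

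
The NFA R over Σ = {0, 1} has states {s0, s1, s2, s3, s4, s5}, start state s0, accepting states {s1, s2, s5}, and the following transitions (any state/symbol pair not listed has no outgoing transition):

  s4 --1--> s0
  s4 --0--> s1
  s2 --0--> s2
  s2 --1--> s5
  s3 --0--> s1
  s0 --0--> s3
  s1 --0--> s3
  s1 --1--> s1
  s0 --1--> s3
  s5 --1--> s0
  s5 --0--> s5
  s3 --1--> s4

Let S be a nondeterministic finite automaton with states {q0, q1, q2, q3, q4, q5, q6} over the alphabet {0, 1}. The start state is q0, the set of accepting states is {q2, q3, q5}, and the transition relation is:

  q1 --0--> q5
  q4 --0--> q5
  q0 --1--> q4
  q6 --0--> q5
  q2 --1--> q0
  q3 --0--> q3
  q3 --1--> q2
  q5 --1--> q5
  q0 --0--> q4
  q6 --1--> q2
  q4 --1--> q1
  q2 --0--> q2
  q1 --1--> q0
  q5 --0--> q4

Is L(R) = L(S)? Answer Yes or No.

Exploring the product automaton R × S from the start pair (s0, q0), following both machines on each input symbol, reaches 4 state pairs: (s0, q0), (s3, q4), (s1, q5), (s4, q1).
R accepts in {s1, s2, s5} and S accepts in {q2, q3, q5}. In every reachable pair the two components are either both accepting — (s1, q5) — or both non-accepting, so no string is accepted by exactly one of the machines: L(R) \ L(S) and L(S) \ L(R) are both empty.
Hence every string is accepted by R iff it is accepted by S, and the two languages coincide.

Yes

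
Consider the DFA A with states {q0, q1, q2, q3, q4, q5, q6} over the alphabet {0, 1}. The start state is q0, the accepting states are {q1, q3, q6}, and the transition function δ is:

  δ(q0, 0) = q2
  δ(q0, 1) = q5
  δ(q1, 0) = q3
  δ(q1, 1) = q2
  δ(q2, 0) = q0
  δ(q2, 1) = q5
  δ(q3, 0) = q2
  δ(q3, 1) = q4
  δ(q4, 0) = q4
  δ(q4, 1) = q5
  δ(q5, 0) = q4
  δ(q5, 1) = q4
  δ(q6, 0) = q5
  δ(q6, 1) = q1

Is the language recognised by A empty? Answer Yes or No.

The states reachable from the start state are {q0, q2, q4, q5}.
None of the accepting states {q1, q3, q6} is reachable, so no string is accepted and L(A) = ∅.

Yes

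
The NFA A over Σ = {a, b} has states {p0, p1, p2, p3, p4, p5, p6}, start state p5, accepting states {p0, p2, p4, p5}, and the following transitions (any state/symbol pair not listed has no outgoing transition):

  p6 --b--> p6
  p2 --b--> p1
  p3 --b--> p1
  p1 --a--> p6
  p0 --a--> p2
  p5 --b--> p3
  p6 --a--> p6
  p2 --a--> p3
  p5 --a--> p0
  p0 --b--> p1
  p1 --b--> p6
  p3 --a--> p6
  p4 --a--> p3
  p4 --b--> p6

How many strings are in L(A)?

The useful subgraph on states {p0, p2, p5} is acyclic, so L(A) is finite; the longest accepting path visits 3 useful states, giving maximum string length 2.
Counting accepting paths from p5 by length: 1 of length 0, 1 of length 1, 1 of length 2. Total 3.

3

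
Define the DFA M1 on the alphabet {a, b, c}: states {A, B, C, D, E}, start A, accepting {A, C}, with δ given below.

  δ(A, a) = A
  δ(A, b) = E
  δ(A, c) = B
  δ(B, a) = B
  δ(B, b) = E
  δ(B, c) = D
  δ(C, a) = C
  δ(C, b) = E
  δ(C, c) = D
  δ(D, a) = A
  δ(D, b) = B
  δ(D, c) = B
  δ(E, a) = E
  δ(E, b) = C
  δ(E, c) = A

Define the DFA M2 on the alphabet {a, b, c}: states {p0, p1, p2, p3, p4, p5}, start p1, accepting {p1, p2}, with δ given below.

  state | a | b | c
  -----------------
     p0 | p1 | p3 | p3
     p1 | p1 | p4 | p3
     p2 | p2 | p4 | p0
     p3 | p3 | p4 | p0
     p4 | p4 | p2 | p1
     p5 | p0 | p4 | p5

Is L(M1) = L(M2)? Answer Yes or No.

Yes

Exploring the product automaton M1 × M2 from the start pair (A, p1), following both machines on each input symbol, reaches 5 state pairs: (A, p1), (E, p4), (B, p3), (C, p2), (D, p0).
M1 accepts in {A, C} and M2 accepts in {p1, p2}. In every reachable pair the two components are either both accepting — (A, p1), (C, p2) — or both non-accepting, so no string is accepted by exactly one of the machines: L(M1) \ L(M2) and L(M2) \ L(M1) are both empty.
Hence every string is accepted by M1 iff it is accepted by M2, and the two languages coincide.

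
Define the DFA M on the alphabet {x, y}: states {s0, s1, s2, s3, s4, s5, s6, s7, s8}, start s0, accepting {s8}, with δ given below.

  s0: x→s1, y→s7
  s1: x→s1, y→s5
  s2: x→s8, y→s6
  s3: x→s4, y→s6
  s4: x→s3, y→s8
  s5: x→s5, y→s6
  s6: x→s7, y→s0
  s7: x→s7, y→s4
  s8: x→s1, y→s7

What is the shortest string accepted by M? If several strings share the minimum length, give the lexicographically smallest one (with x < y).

A breadth-first search from s0 reaches an accepting state first via the path s0 → s7 → s4 → s8 on input yyy.
No string of length < 3 is accepted (BFS exhausts all shorter strings without reaching an accepting state), and yyy is the lexicographically least accepting string of length 3.

yyy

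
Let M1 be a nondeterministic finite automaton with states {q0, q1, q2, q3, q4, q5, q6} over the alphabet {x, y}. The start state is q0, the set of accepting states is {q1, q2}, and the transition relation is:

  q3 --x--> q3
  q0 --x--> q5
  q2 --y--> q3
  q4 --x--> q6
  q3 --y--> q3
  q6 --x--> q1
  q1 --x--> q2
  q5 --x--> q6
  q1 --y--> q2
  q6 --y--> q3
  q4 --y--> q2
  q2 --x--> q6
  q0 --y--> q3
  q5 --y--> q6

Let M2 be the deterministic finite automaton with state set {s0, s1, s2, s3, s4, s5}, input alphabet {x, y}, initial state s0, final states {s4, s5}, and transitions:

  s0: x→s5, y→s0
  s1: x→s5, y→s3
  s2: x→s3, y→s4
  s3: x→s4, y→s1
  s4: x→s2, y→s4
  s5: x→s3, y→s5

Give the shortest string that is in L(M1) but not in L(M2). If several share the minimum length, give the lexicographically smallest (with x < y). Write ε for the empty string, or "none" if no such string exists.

xyx

The string xyx is accepted by M1 but not by M2.
No shorter string lies in the difference, and xyx is the lexicographically first length-3 string in L(M1) \ L(M2).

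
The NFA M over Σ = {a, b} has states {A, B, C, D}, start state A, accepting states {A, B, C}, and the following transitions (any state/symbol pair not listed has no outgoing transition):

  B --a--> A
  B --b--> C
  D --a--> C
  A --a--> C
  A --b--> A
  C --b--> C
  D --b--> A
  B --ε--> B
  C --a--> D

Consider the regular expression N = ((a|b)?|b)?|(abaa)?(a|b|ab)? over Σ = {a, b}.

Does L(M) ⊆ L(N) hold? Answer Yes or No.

No

The string ba is in L(M) but not in L(N).
So L(M) ⊄ L(N).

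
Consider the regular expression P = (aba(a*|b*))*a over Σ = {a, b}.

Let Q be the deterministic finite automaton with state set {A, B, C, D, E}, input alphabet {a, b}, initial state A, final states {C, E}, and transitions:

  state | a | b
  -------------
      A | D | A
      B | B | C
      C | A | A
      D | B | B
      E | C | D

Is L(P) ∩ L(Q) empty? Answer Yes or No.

Yes

Converting the expression P to a DFA (subset construction, then merging equivalent states) gives the minimal DFA with states {p0, p1, p2, p3, p4, p5, p6}, start state p0, accepting states {p1, p5} and transitions p0: a→p1, b→p2; p1: a→p2, b→p3; p2: a→p2, b→p2; p3: a→p4, b→p2; p4: a→p5, b→p6; p5: a→p5, b→p3; p6: a→p1, b→p6.
Exploring the product automaton P × Q from the start pair (p0, A), following both machines on each input symbol, reaches 19 state pairs: (p0, A), (p1, D), (p2, A), (p2, B), (p3, B), (p2, D), (p2, C), (p4, B), (p5, B), (p6, C), (p3, C), (p1, A), (p6, A), (p4, A), (p3, A), (p5, D), (p4, D), (p6, B), (p1, B).
P accepts in {p1, p5} and Q accepts in {C, E}; no reachable pair has both components accepting, so no string drives both machines to acceptance simultaneously and L(P) ∩ L(Q) = ∅.
So no string is accepted by both, and the intersection is empty.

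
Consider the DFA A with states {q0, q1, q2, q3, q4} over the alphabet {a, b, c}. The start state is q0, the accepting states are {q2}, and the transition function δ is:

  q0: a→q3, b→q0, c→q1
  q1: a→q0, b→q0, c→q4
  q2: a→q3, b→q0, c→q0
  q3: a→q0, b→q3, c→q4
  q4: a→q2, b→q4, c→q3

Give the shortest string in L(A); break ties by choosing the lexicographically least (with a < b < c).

A breadth-first search from q0 reaches an accepting state first via the path q0 → q3 → q4 → q2 on input aca.
No string of length < 3 is accepted (BFS exhausts all shorter strings without reaching an accepting state), and aca is the lexicographically least accepting string of length 3.

aca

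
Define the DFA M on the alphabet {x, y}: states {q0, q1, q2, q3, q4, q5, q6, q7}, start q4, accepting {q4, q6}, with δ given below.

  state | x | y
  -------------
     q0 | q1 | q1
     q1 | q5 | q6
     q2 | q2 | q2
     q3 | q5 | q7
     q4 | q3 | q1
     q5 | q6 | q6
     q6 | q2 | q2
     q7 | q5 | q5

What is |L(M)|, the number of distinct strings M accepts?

The useful subgraph on states {q1, q3, q4, q5, q6, q7} is acyclic, so L(M) is finite; the longest accepting path visits 5 useful states, giving maximum string length 4.
Counting accepting paths from q4 by length: 1 of length 0, 1 of length 2, 4 of length 3, 4 of length 4. Total 10.

10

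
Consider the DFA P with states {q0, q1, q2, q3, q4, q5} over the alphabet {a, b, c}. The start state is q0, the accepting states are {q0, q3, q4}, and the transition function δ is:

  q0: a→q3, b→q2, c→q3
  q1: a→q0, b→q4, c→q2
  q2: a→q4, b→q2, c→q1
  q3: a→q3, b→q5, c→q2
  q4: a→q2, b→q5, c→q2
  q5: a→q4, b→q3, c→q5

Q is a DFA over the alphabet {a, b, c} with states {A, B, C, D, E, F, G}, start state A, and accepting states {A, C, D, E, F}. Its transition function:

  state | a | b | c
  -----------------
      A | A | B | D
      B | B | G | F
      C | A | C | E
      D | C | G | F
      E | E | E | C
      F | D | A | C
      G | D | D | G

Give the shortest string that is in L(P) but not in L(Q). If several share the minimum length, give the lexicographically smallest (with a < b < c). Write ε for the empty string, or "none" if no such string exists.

ba

The string ba is accepted by P but not by Q.
No shorter string lies in the difference, and ba is the lexicographically first length-2 string in L(P) \ L(Q).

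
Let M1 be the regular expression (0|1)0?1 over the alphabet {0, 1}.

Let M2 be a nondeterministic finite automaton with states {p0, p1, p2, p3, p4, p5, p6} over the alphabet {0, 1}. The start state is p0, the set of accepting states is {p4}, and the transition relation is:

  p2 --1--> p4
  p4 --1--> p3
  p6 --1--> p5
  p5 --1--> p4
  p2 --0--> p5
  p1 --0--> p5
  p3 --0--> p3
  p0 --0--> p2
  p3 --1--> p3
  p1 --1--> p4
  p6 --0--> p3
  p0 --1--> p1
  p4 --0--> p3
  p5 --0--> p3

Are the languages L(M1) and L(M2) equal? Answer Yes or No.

Converting the expression M1 to a DFA (subset construction, then merging equivalent states) gives the minimal DFA with states {r0, r1, r2, r3, r4}, start state r0, accepting states {r3} and transitions r0: 0→r1, 1→r1; r1: 0→r2, 1→r3; r2: 0→r4, 1→r3; r3: 0→r4, 1→r4; r4: 0→r4, 1→r4.
Exploring the product automaton M1 × M2 from the start pair (r0, p0), following both machines on each input symbol, reaches 6 state pairs: (r0, p0), (r1, p2), (r1, p1), (r2, p5), (r3, p4), (r4, p3).
M1 accepts in {r3} and M2 accepts in {p4}. In every reachable pair the two components are either both accepting — (r3, p4) — or both non-accepting, so no string is accepted by exactly one of the machines: L(M1) \ L(M2) and L(M2) \ L(M1) are both empty.
Hence every string is accepted by M1 iff it is accepted by M2, and the two languages coincide.

Yes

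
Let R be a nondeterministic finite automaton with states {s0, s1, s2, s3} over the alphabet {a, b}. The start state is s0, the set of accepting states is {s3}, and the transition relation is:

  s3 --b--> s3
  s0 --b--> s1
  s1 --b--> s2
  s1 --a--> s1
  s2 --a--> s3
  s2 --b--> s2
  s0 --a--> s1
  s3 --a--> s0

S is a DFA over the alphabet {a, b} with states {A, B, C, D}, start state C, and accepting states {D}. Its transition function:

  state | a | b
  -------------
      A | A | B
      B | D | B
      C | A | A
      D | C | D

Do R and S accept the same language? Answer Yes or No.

Exploring the product automaton R × S from the start pair (s0, C), following both machines on each input symbol, reaches 4 state pairs: (s0, C), (s1, A), (s2, B), (s3, D).
R accepts in {s3} and S accepts in {D}. In every reachable pair the two components are either both accepting — (s3, D) — or both non-accepting, so no string is accepted by exactly one of the machines: L(R) \ L(S) and L(S) \ L(R) are both empty.
Hence every string is accepted by R iff it is accepted by S, and the two languages coincide.

Yes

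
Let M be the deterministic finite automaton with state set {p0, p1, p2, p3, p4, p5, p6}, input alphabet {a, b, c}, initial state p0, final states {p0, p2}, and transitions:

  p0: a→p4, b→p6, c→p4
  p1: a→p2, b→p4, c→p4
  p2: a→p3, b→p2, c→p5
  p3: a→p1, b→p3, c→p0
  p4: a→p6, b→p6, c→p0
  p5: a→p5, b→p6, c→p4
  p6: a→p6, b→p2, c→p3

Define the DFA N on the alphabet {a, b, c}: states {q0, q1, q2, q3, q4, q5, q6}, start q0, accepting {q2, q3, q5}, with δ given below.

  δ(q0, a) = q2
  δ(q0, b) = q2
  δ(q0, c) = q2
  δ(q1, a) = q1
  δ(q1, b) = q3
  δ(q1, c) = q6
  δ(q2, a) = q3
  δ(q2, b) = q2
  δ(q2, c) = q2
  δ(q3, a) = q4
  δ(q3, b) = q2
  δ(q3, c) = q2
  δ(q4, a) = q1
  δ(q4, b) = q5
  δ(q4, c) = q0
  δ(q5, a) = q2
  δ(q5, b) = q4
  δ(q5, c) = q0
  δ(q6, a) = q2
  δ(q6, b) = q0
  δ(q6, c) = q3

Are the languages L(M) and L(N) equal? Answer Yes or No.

The empty string ε is accepted by M but rejected by N.
So L(M) ≠ L(N).

No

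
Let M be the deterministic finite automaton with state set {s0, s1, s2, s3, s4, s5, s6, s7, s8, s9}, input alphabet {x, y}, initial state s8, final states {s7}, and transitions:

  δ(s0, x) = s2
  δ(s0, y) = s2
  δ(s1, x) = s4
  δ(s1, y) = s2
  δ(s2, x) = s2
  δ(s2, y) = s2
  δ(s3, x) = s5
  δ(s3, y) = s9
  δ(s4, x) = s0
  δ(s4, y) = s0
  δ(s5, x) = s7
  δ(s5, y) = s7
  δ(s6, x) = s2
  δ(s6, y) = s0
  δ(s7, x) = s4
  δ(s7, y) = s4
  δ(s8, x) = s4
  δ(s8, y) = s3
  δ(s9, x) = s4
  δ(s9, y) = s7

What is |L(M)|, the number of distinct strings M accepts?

The useful subgraph on states {s3, s5, s7, s8, s9} is acyclic, so L(M) is finite; the longest accepting path visits 4 useful states, giving maximum string length 3.
Counting accepting paths from s8 by length: 3 of length 3. Total 3.

3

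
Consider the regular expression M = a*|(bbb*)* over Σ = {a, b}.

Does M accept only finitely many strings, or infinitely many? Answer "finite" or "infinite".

infinite

The expression contains a Kleene star applied to a subexpression that matches at least one nonempty string, so it matches strings of unbounded length.
Hence L(M) is infinite.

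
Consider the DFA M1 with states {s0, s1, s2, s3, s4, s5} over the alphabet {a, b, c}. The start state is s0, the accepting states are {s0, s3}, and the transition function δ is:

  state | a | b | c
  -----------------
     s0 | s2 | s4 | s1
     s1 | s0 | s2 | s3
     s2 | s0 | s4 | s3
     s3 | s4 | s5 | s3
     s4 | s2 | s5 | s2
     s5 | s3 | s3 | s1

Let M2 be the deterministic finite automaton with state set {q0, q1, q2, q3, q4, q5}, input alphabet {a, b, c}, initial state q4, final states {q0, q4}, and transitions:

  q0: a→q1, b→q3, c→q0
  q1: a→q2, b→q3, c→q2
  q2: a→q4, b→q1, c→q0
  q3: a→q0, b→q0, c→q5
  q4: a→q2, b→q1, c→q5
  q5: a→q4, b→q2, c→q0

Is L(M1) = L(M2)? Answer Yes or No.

Yes

Exploring the product automaton M1 × M2 from the start pair (s0, q4), following both machines on each input symbol, reaches 6 state pairs: (s0, q4), (s2, q2), (s4, q1), (s1, q5), (s3, q0), (s5, q3).
M1 accepts in {s0, s3} and M2 accepts in {q0, q4}. In every reachable pair the two components are either both accepting — (s0, q4), (s3, q0) — or both non-accepting, so no string is accepted by exactly one of the machines: L(M1) \ L(M2) and L(M2) \ L(M1) are both empty.
Hence every string is accepted by M1 iff it is accepted by M2, and the two languages coincide.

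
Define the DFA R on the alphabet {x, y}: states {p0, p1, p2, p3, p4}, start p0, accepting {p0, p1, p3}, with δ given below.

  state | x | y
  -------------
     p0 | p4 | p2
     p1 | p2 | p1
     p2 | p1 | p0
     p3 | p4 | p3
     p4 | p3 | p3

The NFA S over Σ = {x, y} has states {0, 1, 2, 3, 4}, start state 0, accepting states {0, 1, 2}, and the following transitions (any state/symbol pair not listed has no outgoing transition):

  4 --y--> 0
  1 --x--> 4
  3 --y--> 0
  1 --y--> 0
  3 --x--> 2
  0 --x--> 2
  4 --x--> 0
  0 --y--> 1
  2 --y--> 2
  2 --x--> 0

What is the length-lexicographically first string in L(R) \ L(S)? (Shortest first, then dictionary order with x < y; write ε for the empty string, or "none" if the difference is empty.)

yx

The string yx is accepted by R but not by S.
No shorter string lies in the difference, and yx is the lexicographically first length-2 string in L(R) \ L(S).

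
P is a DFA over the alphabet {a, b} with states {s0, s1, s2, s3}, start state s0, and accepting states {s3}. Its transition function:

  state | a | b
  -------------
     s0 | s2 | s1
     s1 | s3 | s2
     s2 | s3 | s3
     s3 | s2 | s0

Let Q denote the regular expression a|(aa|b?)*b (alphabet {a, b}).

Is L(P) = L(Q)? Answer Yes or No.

The string aa is accepted by P but rejected by Q.
So L(P) ≠ L(Q).

No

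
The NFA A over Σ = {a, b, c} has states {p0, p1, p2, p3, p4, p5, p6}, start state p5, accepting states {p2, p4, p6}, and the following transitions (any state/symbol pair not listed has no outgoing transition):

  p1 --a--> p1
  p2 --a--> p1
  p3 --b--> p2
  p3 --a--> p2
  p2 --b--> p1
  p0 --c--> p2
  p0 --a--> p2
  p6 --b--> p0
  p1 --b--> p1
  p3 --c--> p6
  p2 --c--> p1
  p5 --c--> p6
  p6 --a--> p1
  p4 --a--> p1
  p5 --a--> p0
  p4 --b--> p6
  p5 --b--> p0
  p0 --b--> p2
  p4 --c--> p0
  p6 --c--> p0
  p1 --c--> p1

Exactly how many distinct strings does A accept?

The useful subgraph on states {p0, p2, p5, p6} is acyclic, so L(A) is finite; the longest accepting path visits 4 useful states, giving maximum string length 3.
Counting accepting paths from p5 by length: 1 of length 1, 6 of length 2, 6 of length 3. Total 13.

13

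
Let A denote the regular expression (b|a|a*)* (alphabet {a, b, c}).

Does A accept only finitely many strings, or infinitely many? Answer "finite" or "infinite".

infinite

The expression contains a Kleene star applied to a subexpression that matches at least one nonempty string, so it matches strings of unbounded length.
Hence L(A) is infinite.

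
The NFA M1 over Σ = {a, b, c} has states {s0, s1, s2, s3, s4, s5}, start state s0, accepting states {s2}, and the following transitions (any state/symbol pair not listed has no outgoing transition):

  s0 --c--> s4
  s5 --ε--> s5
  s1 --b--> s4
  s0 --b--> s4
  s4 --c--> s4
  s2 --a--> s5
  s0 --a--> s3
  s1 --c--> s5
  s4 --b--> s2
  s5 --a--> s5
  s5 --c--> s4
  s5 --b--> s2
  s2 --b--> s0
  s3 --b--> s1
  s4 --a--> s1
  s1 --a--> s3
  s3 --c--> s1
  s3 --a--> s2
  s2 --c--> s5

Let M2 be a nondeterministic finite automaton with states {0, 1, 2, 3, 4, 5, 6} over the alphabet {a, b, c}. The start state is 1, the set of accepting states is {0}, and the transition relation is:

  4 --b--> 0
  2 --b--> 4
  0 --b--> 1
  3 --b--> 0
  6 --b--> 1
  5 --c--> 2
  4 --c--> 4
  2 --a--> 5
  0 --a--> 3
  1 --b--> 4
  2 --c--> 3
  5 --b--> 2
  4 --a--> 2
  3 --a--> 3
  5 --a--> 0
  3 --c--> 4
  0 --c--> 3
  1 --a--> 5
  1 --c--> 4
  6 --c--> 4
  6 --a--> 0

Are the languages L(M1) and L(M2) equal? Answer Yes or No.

Exploring the product automaton M1 × M2 from the start pair (s0, 1), following both machines on each input symbol, reaches 6 state pairs: (s0, 1), (s3, 5), (s4, 4), (s2, 0), (s1, 2), (s5, 3).
M1 accepts in {s2} and M2 accepts in {0}. In every reachable pair the two components are either both accepting — (s2, 0) — or both non-accepting, so no string is accepted by exactly one of the machines: L(M1) \ L(M2) and L(M2) \ L(M1) are both empty.
Hence every string is accepted by M1 iff it is accepted by M2, and the two languages coincide.

Yes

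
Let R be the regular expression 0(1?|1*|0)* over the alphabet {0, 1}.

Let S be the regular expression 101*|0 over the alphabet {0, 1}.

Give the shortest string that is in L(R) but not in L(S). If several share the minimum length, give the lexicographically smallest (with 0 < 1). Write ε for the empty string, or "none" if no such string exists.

The string 00 is accepted by R but not by S.
No shorter string lies in the difference, and 00 is the lexicographically first length-2 string in L(R) \ L(S).

00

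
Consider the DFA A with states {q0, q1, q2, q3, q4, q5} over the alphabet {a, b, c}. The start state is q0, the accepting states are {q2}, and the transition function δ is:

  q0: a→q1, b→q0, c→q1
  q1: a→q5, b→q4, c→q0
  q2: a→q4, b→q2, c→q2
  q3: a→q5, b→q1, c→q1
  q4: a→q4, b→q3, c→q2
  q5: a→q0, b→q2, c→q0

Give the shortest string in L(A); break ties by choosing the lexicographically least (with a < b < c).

aab

A breadth-first search from q0 reaches an accepting state first via the path q0 → q1 → q5 → q2 on input aab.
No string of length < 3 is accepted (BFS exhausts all shorter strings without reaching an accepting state), and aab is the lexicographically least accepting string of length 3.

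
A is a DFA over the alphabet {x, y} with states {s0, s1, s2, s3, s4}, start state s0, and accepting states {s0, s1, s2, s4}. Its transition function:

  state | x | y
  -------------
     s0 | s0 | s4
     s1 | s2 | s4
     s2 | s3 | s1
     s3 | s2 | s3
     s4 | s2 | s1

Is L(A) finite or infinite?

infinite

State s0 is reachable from the start and can reach an accepting state, and it lies on the cycle s0 → s0.
Traversing that cycle any number of times yields accepted strings of unbounded length, so the language is infinite.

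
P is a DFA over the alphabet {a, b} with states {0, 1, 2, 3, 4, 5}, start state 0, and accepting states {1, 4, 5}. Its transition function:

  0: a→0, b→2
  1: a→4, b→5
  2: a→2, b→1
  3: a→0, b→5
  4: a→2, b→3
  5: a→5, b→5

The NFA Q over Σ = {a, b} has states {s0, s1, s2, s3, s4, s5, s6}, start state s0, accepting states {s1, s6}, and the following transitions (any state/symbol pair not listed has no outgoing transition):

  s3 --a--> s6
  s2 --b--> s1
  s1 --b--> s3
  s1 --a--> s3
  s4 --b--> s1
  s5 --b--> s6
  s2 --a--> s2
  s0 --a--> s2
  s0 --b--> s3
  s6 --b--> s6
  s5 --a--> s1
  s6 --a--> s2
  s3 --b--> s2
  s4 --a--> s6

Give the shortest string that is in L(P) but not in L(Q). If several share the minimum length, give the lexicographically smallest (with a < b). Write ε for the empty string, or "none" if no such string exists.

bb

The string bb is accepted by P but not by Q.
No shorter string lies in the difference, and bb is the lexicographically first length-2 string in L(P) \ L(Q).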